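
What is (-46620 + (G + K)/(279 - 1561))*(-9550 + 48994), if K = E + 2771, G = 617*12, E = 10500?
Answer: -1179129370830/641 ≈ -1.8395e+9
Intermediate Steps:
G = 7404
K = 13271 (K = 10500 + 2771 = 13271)
(-46620 + (G + K)/(279 - 1561))*(-9550 + 48994) = (-46620 + (7404 + 13271)/(279 - 1561))*(-9550 + 48994) = (-46620 + 20675/(-1282))*39444 = (-46620 + 20675*(-1/1282))*39444 = (-46620 - 20675/1282)*39444 = -59787515/1282*39444 = -1179129370830/641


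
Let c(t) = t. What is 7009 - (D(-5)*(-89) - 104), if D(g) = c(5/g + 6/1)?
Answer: 7558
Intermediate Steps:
D(g) = 6 + 5/g (D(g) = 5/g + 6/1 = 5/g + 6*1 = 5/g + 6 = 6 + 5/g)
7009 - (D(-5)*(-89) - 104) = 7009 - ((6 + 5/(-5))*(-89) - 104) = 7009 - ((6 + 5*(-⅕))*(-89) - 104) = 7009 - ((6 - 1)*(-89) - 104) = 7009 - (5*(-89) - 104) = 7009 - (-445 - 104) = 7009 - 1*(-549) = 7009 + 549 = 7558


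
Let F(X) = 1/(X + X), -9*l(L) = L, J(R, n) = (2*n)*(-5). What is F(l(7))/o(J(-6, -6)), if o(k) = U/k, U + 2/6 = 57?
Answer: -81/119 ≈ -0.68067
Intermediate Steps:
J(R, n) = -10*n
l(L) = -L/9
F(X) = 1/(2*X)
U = 170/3 (U = -⅓ + 57 = 170/3 ≈ 56.667)
o(k) = 170/(3*k)
F(l(7))/o(J(-6, -6)) = (1/(2*((-⅑*7))))/((170/(3*((-10*(-6)))))) = (1/(2*(-7/9)))/(((170/3)/60)) = ((½)*(-9/7))/(((170/3)*(1/60))) = -9/(14*17/18) = -9/14*18/17 = -81/119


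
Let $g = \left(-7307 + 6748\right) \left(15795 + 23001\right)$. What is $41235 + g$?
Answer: $-21645729$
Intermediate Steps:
$g = -21686964$ ($g = \left(-559\right) 38796 = -21686964$)
$41235 + g = 41235 - 21686964 = -21645729$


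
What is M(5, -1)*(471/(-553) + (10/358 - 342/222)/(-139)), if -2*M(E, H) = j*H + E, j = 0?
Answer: 2140306165/1018180282 ≈ 2.1021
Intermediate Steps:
M(E, H) = -E/2 (M(E, H) = -(0*H + E)/2 = -(0 + E)/2 = -E/2)
M(5, -1)*(471/(-553) + (10/358 - 342/222)/(-139)) = (-½*5)*(471/(-553) + (10/358 - 342/222)/(-139)) = -5*(471*(-1/553) + (10*(1/358) - 342*1/222)*(-1/139))/2 = -5*(-471/553 + (5/179 - 57/37)*(-1/139))/2 = -5*(-471/553 - 10018/6623*(-1/139))/2 = -5*(-471/553 + 10018/920597)/2 = -5/2*(-428061233/509090141) = 2140306165/1018180282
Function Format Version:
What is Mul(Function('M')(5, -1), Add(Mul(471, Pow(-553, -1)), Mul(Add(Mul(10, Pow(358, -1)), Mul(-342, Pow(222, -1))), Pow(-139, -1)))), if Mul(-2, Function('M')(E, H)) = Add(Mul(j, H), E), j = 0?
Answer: Rational(2140306165, 1018180282) ≈ 2.1021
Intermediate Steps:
Function('M')(E, H) = Mul(Rational(-1, 2), E) (Function('M')(E, H) = Mul(Rational(-1, 2), Add(Mul(0, H), E)) = Mul(Rational(-1, 2), Add(0, E)) = Mul(Rational(-1, 2), E))
Mul(Function('M')(5, -1), Add(Mul(471, Pow(-553, -1)), Mul(Add(Mul(10, Pow(358, -1)), Mul(-342, Pow(222, -1))), Pow(-139, -1)))) = Mul(Mul(Rational(-1, 2), 5), Add(Mul(471, Pow(-553, -1)), Mul(Add(Mul(10, Pow(358, -1)), Mul(-342, Pow(222, -1))), Pow(-139, -1)))) = Mul(Rational(-5, 2), Add(Mul(471, Rational(-1, 553)), Mul(Add(Mul(10, Rational(1, 358)), Mul(-342, Rational(1, 222))), Rational(-1, 139)))) = Mul(Rational(-5, 2), Add(Rational(-471, 553), Mul(Add(Rational(5, 179), Rational(-57, 37)), Rational(-1, 139)))) = Mul(Rational(-5, 2), Add(Rational(-471, 553), Mul(Rational(-10018, 6623), Rational(-1, 139)))) = Mul(Rational(-5, 2), Add(Rational(-471, 553), Rational(10018, 920597))) = Mul(Rational(-5, 2), Rational(-428061233, 509090141)) = Rational(2140306165, 1018180282)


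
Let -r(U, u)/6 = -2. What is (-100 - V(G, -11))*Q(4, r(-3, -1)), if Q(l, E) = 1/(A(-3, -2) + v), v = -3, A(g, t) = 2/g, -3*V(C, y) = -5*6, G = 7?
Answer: 30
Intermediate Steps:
V(C, y) = 10 (V(C, y) = -(-5)*6/3 = -⅓*(-30) = 10)
r(U, u) = 12 (r(U, u) = -6*(-2) = 12)
Q(l, E) = -3/11 (Q(l, E) = 1/(2/(-3) - 3) = 1/(2*(-⅓) - 3) = 1/(-⅔ - 3) = 1/(-11/3) = -3/11)
(-100 - V(G, -11))*Q(4, r(-3, -1)) = (-100 - 1*10)*(-3/11) = (-100 - 10)*(-3/11) = -110*(-3/11) = 30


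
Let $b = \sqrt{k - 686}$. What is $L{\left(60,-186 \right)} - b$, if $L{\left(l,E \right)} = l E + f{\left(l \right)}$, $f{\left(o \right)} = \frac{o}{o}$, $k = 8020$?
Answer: $-11159 - \sqrt{7334} \approx -11245.0$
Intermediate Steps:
$f{\left(o \right)} = 1$
$b = \sqrt{7334}$ ($b = \sqrt{8020 - 686} = \sqrt{7334} \approx 85.639$)
$L{\left(l,E \right)} = 1 + E l$ ($L{\left(l,E \right)} = l E + 1 = E l + 1 = 1 + E l$)
$L{\left(60,-186 \right)} - b = \left(1 - 11160\right) - \sqrt{7334} = -11159 - \sqrt{7334}$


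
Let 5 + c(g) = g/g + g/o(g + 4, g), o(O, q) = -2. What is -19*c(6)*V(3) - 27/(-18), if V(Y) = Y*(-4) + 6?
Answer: -1593/2 ≈ -796.50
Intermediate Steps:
V(Y) = 6 - 4*Y (V(Y) = -4*Y + 6 = 6 - 4*Y)
c(g) = -4 - g/2 (c(g) = -5 + (g/g + g/(-2)) = -5 + (1 + g*(-½)) = -5 + (1 - g/2) = -4 - g/2)
-19*c(6)*V(3) - 27/(-18) = -19*(-4 - ½*6)*(6 - 4*3) - 27/(-18) = -19*(-4 - 3)*(6 - 12) - 27*(-1/18) = -(-133)*(-6) + 3/2 = -19*42 + 3/2 = -798 + 3/2 = -1593/2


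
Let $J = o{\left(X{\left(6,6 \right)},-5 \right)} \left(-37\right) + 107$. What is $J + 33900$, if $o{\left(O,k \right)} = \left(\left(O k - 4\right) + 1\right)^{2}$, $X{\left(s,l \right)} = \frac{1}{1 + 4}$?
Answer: $33415$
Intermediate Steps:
$X{\left(s,l \right)} = \frac{1}{5}$
$o{\left(O,k \right)} = \left(-3 + O k\right)^{2}$ ($o{\left(O,k \right)} = \left(\left(-4 + O k\right) + 1\right)^{2} = \left(-3 + O k\right)^{2}$)
$J = -485$ ($J = \left(-3 + \frac{1}{5} \left(-5\right)\right)^{2} \left(-37\right) + 107 = \left(-3 - 1\right)^{2} \left(-37\right) + 107 = \left(-4\right)^{2} \left(-37\right) + 107 = 16 \left(-37\right) + 107 = -592 + 107 = -485$)
$J + 33900 = -485 + 33900 = 33415$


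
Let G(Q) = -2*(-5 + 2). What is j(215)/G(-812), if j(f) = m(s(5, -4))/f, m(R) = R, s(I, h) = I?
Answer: 1/258 ≈ 0.0038760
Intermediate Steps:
G(Q) = 6 (G(Q) = -2*(-3) = 6)
j(f) = 5/f
j(215)/G(-812) = (5/215)/6 = (5*(1/215))*(1/6) = (1/43)*(1/6) = 1/258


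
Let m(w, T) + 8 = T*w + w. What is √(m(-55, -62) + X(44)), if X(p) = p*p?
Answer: 3*√587 ≈ 72.684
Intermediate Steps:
X(p) = p²
m(w, T) = -8 + w + T*w (m(w, T) = -8 + (T*w + w) = -8 + (w + T*w) = -8 + w + T*w)
√(m(-55, -62) + X(44)) = √((-8 - 55 - 62*(-55)) + 44²) = √((-8 - 55 + 3410) + 1936) = √(3347 + 1936) = √5283 = 3*√587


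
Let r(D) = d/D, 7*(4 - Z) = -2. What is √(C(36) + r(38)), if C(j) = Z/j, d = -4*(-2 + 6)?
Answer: I*√192318/798 ≈ 0.54955*I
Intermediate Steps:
Z = 30/7 (Z = 4 - ⅐*(-2) = 4 + 2/7 = 30/7 ≈ 4.2857)
d = -16 (d = -4*4 = -16)
r(D) = -16/D
C(j) = 30/(7*j)
√(C(36) + r(38)) = √((30/7)/36 - 16/38) = √((30/7)*(1/36) - 16*1/38) = √(5/42 - 8/19) = √(-241/798) = I*√192318/798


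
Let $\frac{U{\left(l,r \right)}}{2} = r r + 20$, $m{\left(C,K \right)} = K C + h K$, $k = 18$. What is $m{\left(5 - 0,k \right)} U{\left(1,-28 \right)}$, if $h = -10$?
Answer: $-144720$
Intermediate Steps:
$m{\left(C,K \right)} = - 10 K + C K$ ($m{\left(C,K \right)} = K C - 10 K = C K - 10 K = - 10 K + C K$)
$U{\left(l,r \right)} = 40 + 2 r^{2}$ ($U{\left(l,r \right)} = 2 \left(r r + 20\right) = 2 \left(r^{2} + 20\right) = 2 \left(20 + r^{2}\right) = 40 + 2 r^{2}$)
$m{\left(5 - 0,k \right)} U{\left(1,-28 \right)} = 18 \left(-10 + \left(5 - 0\right)\right) \left(40 + 2 \left(-28\right)^{2}\right) = 18 \left(-10 + \left(5 + 0\right)\right) \left(40 + 2 \cdot 784\right) = 18 \left(-10 + 5\right) \left(40 + 1568\right) = 18 \left(-5\right) 1608 = \left(-90\right) 1608 = -144720$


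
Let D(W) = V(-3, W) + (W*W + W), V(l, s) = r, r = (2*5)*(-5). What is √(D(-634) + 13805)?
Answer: √415077 ≈ 644.26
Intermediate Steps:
r = -50 (r = 10*(-5) = -50)
V(l, s) = -50
D(W) = -50 + W + W² (D(W) = -50 + (W*W + W) = -50 + (W² + W) = -50 + (W + W²) = -50 + W + W²)
√(D(-634) + 13805) = √((-50 - 634 + (-634)²) + 13805) = √((-50 - 634 + 401956) + 13805) = √(401272 + 13805) = √415077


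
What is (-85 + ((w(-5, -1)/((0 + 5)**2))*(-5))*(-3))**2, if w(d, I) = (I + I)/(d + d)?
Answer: 4502884/625 ≈ 7204.6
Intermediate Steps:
w(d, I) = I/d (w(d, I) = (2*I)/((2*d)) = (2*I)*(1/(2*d)) = I/d)
(-85 + ((w(-5, -1)/((0 + 5)**2))*(-5))*(-3))**2 = (-85 + (((-1/(-5))/((0 + 5)**2))*(-5))*(-3))**2 = (-85 + (((-1*(-1/5))/(5**2))*(-5))*(-3))**2 = (-85 + (((1/5)/25)*(-5))*(-3))**2 = (-85 + (((1/5)*(1/25))*(-5))*(-3))**2 = (-85 + ((1/125)*(-5))*(-3))**2 = (-85 - 1/25*(-3))**2 = (-85 + 3/25)**2 = (-2122/25)**2 = 4502884/625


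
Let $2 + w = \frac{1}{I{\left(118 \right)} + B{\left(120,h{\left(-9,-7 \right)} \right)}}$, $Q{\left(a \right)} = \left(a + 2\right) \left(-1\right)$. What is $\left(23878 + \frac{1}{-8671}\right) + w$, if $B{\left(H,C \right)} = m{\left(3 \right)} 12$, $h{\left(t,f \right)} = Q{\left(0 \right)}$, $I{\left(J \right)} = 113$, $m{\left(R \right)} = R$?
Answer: $\frac{30847299126}{1291979} \approx 23876.0$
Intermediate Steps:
$Q{\left(a \right)} = -2 - a$ ($Q{\left(a \right)} = \left(2 + a\right) \left(-1\right) = -2 - a$)
$h{\left(t,f \right)} = -2$ ($h{\left(t,f \right)} = -2 - 0 = -2 + 0 = -2$)
$B{\left(H,C \right)} = 36$ ($B{\left(H,C \right)} = 3 \cdot 12 = 36$)
$w = - \frac{297}{149}$ ($w = -2 + \frac{1}{113 + 36} = -2 + \frac{1}{149} = - \frac{297}{149} \approx -1.9933$)
$\left(23878 + \frac{1}{-8671}\right) + w = \left(23878 + \frac{1}{-8671}\right) - \frac{297}{149} = \left(23878 - \frac{1}{8671}\right) - \frac{297}{149} = \frac{207046137}{8671} - \frac{297}{149} = \frac{30847299126}{1291979}$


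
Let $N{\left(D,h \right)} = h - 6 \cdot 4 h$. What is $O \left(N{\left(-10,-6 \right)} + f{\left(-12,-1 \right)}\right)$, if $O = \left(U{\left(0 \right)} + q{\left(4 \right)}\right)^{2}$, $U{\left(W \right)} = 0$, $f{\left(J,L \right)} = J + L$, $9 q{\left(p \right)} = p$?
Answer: $\frac{2000}{81} \approx 24.691$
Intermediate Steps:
$q{\left(p \right)} = \frac{p}{9}$
$N{\left(D,h \right)} = - 23 h$ ($N{\left(D,h \right)} = h - 24 h = - 23 h$)
$O = \frac{16}{81}$ ($O = \left(0 + \frac{1}{9} \cdot 4\right)^{2} = \left(0 + \frac{4}{9}\right)^{2} = \left(\frac{4}{9}\right)^{2} = \frac{16}{81} \approx 0.19753$)
$O \left(N{\left(-10,-6 \right)} + f{\left(-12,-1 \right)}\right) = \frac{16 \left(\left(-23\right) \left(-6\right) - 13\right)}{81} = \frac{16 \left(138 - 13\right)}{81} = \frac{16}{81} \cdot 125 = \frac{2000}{81}$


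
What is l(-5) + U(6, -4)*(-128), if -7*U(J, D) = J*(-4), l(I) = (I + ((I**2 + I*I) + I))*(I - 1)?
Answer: -4752/7 ≈ -678.86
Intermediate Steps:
l(I) = (-1 + I)*(2*I + 2*I**2) (l(I) = (I + ((I**2 + I**2) + I))*(-1 + I) = (I + (2*I**2 + I))*(-1 + I) = (I + (I + 2*I**2))*(-1 + I) = (2*I + 2*I**2)*(-1 + I) = (-1 + I)*(2*I + 2*I**2))
U(J, D) = 4*J/7 (U(J, D) = -J*(-4)/7 = -(-4)*J/7 = 4*J/7)
l(-5) + U(6, -4)*(-128) = 2*(-5)*(-1 + (-5)**2) + ((4/7)*6)*(-128) = 2*(-5)*(-1 + 25) + (24/7)*(-128) = 2*(-5)*24 - 3072/7 = -240 - 3072/7 = -4752/7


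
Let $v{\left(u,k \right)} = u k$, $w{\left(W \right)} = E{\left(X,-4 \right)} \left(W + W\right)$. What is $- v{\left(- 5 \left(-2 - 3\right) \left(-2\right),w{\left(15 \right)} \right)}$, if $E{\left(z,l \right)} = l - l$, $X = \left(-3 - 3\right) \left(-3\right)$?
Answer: $0$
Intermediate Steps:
$X = 18$ ($X = \left(-6\right) \left(-3\right) = 18$)
$E{\left(z,l \right)} = 0$
$w{\left(W \right)} = 0$ ($w{\left(W \right)} = 0 \left(W + W\right) = 0 \cdot 2 W = 0$)
$v{\left(u,k \right)} = k u$
$- v{\left(- 5 \left(-2 - 3\right) \left(-2\right),w{\left(15 \right)} \right)} = - 0 - 5 \left(-2 - 3\right) \left(-2\right) = - 0 \left(-5\right) \left(-5\right) \left(-2\right) = - 0 \cdot 25 \left(-2\right) = - 0 \left(-50\right) = \left(-1\right) 0 = 0$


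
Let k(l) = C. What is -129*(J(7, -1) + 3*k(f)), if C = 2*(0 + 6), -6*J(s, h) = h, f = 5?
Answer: -9331/2 ≈ -4665.5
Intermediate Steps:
J(s, h) = -h/6
C = 12 (C = 2*6 = 12)
k(l) = 12
-129*(J(7, -1) + 3*k(f)) = -129*(-1/6*(-1) + 3*12) = -129*(1/6 + 36) = -129*217/6 = -9331/2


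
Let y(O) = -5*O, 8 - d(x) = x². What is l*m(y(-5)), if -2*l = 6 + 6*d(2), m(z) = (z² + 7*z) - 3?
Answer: -11955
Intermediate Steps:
d(x) = 8 - x²
m(z) = -3 + z² + 7*z
l = -15 (l = -(6 + 6*(8 - 1*2²))/2 = -(6 + 6*(8 - 1*4))/2 = -(6 + 6*(8 - 4))/2 = -(6 + 6*4)/2 = -(6 + 24)/2 = -½*30 = -15)
l*m(y(-5)) = -15*(-3 + (-5*(-5))² + 7*(-5*(-5))) = -15*(-3 + 25² + 7*25) = -15*(-3 + 625 + 175) = -15*797 = -11955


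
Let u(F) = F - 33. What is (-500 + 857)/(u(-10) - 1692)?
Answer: -357/1735 ≈ -0.20576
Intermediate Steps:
u(F) = -33 + F
(-500 + 857)/(u(-10) - 1692) = (-500 + 857)/((-33 - 10) - 1692) = 357/(-43 - 1692) = 357/(-1735) = 357*(-1/1735) = -357/1735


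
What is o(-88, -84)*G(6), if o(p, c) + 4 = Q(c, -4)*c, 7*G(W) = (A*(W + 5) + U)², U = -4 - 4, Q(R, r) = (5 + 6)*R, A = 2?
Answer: 2173136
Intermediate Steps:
Q(R, r) = 11*R
U = -8
G(W) = (2 + 2*W)²/7 (G(W) = (2*(W + 5) - 8)²/7 = (2*(5 + W) - 8)²/7 = ((10 + 2*W) - 8)²/7 = (2 + 2*W)²/7)
o(p, c) = -4 + 11*c² (o(p, c) = -4 + (11*c)*c = -4 + 11*c²)
o(-88, -84)*G(6) = (-4 + 11*(-84)²)*(4*(1 + 6)²/7) = (-4 + 11*7056)*((4/7)*7²) = (-4 + 77616)*((4/7)*49) = 77612*28 = 2173136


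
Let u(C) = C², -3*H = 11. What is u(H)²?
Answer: 14641/81 ≈ 180.75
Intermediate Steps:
H = -11/3 (H = -⅓*11 = -11/3 ≈ -3.6667)
u(H)² = ((-11/3)²)² = (121/9)² = 14641/81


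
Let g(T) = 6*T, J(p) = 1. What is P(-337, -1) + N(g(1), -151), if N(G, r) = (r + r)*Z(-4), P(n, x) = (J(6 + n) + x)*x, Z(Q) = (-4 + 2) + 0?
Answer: 604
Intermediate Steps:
Z(Q) = -2 (Z(Q) = -2 + 0 = -2)
P(n, x) = x*(1 + x) (P(n, x) = (1 + x)*x = x*(1 + x))
N(G, r) = -4*r (N(G, r) = (r + r)*(-2) = (2*r)*(-2) = -4*r)
P(-337, -1) + N(g(1), -151) = -(1 - 1) - 4*(-151) = -1*0 + 604 = 0 + 604 = 604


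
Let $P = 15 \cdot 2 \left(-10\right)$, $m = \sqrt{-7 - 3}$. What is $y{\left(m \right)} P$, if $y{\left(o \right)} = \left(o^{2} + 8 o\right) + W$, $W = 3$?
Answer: $2100 - 2400 i \sqrt{10} \approx 2100.0 - 7589.5 i$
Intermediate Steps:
$m = i \sqrt{10}$ ($m = \sqrt{-10} = i \sqrt{10} \approx 3.1623 i$)
$y{\left(o \right)} = 3 + o^{2} + 8 o$ ($y{\left(o \right)} = \left(o^{2} + 8 o\right) + 3 = 3 + o^{2} + 8 o$)
$P = -300$ ($P = 30 \left(-10\right) = -300$)
$y{\left(m \right)} P = \left(3 + \left(i \sqrt{10}\right)^{2} + 8 i \sqrt{10}\right) \left(-300\right) = \left(3 - 10 + 8 i \sqrt{10}\right) \left(-300\right) = \left(-7 + 8 i \sqrt{10}\right) \left(-300\right) = 2100 - 2400 i \sqrt{10}$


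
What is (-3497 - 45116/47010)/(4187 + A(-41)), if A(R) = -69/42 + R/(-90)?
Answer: -1726610403/2066138077 ≈ -0.83567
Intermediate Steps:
A(R) = -23/14 - R/90 (A(R) = -69*1/42 + R*(-1/90) = -23/14 - R/90)
(-3497 - 45116/47010)/(4187 + A(-41)) = (-3497 - 45116/47010)/(4187 + (-23/14 - 1/90*(-41))) = (-3497 - 45116*1/47010)/(4187 + (-23/14 + 41/90)) = (-3497 - 22558/23505)/(4187 - 374/315) = -82219543/(23505*1318531/315) = -82219543/23505*315/1318531 = -1726610403/2066138077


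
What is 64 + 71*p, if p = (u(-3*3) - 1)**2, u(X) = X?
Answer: 7164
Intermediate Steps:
p = 100 (p = (-3*3 - 1)**2 = (-9 - 1)**2 = (-10)**2 = 100)
64 + 71*p = 64 + 71*100 = 64 + 7100 = 7164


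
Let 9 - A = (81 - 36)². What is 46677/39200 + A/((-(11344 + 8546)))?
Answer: 11193697/8663200 ≈ 1.2921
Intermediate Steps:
A = -2016 (A = 9 - (81 - 36)² = 9 - 1*45² = 9 - 1*2025 = 9 - 2025 = -2016)
46677/39200 + A/((-(11344 + 8546))) = 46677/39200 - 2016*(-1/(11344 + 8546)) = 46677*(1/39200) - 2016/((-1*19890)) = 46677/39200 - 2016/(-19890) = 46677/39200 - 2016*(-1/19890) = 46677/39200 + 112/1105 = 11193697/8663200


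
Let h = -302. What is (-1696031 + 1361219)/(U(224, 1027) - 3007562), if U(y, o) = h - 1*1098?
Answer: 167406/1504481 ≈ 0.11127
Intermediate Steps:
U(y, o) = -1400 (U(y, o) = -302 - 1*1098 = -302 - 1098 = -1400)
(-1696031 + 1361219)/(U(224, 1027) - 3007562) = (-1696031 + 1361219)/(-1400 - 3007562) = -334812/(-3008962) = -334812*(-1/3008962) = 167406/1504481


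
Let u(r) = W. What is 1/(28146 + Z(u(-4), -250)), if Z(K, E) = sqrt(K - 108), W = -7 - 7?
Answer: 14073/396098719 - I*sqrt(122)/792197438 ≈ 3.5529e-5 - 1.3943e-8*I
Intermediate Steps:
W = -14
u(r) = -14
Z(K, E) = sqrt(-108 + K)
1/(28146 + Z(u(-4), -250)) = 1/(28146 + sqrt(-108 - 14)) = 1/(28146 + sqrt(-122)) = 1/(28146 + I*sqrt(122))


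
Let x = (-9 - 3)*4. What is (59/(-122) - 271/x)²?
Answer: 228463225/8573184 ≈ 26.649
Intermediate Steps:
x = -48 (x = -12*4 = -48)
(59/(-122) - 271/x)² = (59/(-122) - 271/(-48))² = (59*(-1/122) - 271*(-1/48))² = (-59/122 + 271/48)² = (15115/2928)² = 228463225/8573184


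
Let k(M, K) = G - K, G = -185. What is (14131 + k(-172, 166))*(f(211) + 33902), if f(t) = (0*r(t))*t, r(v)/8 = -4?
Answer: 467169560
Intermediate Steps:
r(v) = -32 (r(v) = 8*(-4) = -32)
k(M, K) = -185 - K
f(t) = 0 (f(t) = (0*(-32))*t = 0*t = 0)
(14131 + k(-172, 166))*(f(211) + 33902) = (14131 + (-185 - 1*166))*(0 + 33902) = (14131 + (-185 - 166))*33902 = (14131 - 351)*33902 = 13780*33902 = 467169560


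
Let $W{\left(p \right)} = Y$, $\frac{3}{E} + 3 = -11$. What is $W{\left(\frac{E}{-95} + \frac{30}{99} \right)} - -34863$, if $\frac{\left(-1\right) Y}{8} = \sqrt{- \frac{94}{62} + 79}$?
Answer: $34863 - \frac{8 \sqrt{74462}}{31} \approx 34793.0$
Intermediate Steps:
$E = - \frac{3}{14}$ ($E = \frac{3}{-3 - 11} = \frac{3}{-14} = 3 \left(- \frac{1}{14}\right) = - \frac{3}{14} \approx -0.21429$)
$Y = - \frac{8 \sqrt{74462}}{31}$ ($Y = - 8 \sqrt{- \frac{94}{62} + 79} = - 8 \sqrt{\left(-94\right) \frac{1}{62} + 79} = - 8 \sqrt{- \frac{47}{31} + 79} = - 8 \sqrt{\frac{2402}{31}} = - 8 \frac{\sqrt{74462}}{31} = - \frac{8 \sqrt{74462}}{31} \approx -70.42$)
$W{\left(p \right)} = - \frac{8 \sqrt{74462}}{31}$
$W{\left(\frac{E}{-95} + \frac{30}{99} \right)} - -34863 = - \frac{8 \sqrt{74462}}{31} - -34863 = - \frac{8 \sqrt{74462}}{31} + 34863 = 34863 - \frac{8 \sqrt{74462}}{31}$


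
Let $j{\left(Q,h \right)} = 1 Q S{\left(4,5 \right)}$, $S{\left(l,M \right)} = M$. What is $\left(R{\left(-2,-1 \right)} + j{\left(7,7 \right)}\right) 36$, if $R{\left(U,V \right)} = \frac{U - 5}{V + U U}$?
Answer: $1176$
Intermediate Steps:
$j{\left(Q,h \right)} = 5 Q$ ($j{\left(Q,h \right)} = 1 Q 5 = Q 5 = 5 Q$)
$R{\left(U,V \right)} = \frac{-5 + U}{V + U^{2}}$
$\left(R{\left(-2,-1 \right)} + j{\left(7,7 \right)}\right) 36 = \left(\frac{-5 - 2}{-1 + \left(-2\right)^{2}} + 5 \cdot 7\right) 36 = \left(\frac{1}{-1 + 4} \left(-7\right) + 35\right) 36 = \left(\frac{1}{3} \left(-7\right) + 35\right) 36 = \left(- \frac{7}{3} + 35\right) 36 = \frac{98}{3} \cdot 36 = 1176$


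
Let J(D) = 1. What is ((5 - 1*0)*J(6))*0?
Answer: 0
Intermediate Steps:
((5 - 1*0)*J(6))*0 = ((5 - 1*0)*1)*0 = ((5 + 0)*1)*0 = (5*1)*0 = 5*0 = 0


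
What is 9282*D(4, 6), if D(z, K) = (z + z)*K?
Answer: 445536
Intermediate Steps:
D(z, K) = 2*K*z (D(z, K) = (2*z)*K = 2*K*z)
9282*D(4, 6) = 9282*(2*6*4) = 9282*48 = 445536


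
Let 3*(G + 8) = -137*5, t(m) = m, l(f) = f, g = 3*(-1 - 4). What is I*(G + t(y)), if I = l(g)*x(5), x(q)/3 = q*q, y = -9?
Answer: 276000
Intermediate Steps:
g = -15 (g = 3*(-5) = -15)
G = -709/3 (G = -8 + (-137*5)/3 = -8 + (⅓)*(-685) = -8 - 685/3 = -709/3 ≈ -236.33)
x(q) = 3*q² (x(q) = 3*(q*q) = 3*q²)
I = -1125 (I = -45*5² = -45*25 = -15*75 = -1125)
I*(G + t(y)) = -1125*(-709/3 - 9) = -1125*(-736/3) = 276000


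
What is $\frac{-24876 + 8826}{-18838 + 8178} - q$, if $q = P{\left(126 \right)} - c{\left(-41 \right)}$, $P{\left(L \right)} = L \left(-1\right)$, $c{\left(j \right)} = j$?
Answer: $\frac{92215}{1066} \approx 86.506$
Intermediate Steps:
$P{\left(L \right)} = - L$
$q = -85$ ($q = \left(-1\right) 126 - -41 = -126 + 41 = -85$)
$\frac{-24876 + 8826}{-18838 + 8178} - q = \frac{-24876 + 8826}{-18838 + 8178} - -85 = - \frac{16050}{-10660} + 85 = \left(-16050\right) \left(- \frac{1}{10660}\right) + 85 = \frac{1605}{1066} + 85 = \frac{92215}{1066}$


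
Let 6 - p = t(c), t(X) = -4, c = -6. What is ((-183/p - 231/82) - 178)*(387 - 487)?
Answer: 816380/41 ≈ 19912.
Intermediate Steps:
p = 10 (p = 6 - 1*(-4) = 6 + 4 = 10)
((-183/p - 231/82) - 178)*(387 - 487) = ((-183/10 - 231/82) - 178)*(387 - 487) = ((-183*⅒ - 231*1/82) - 178)*(-100) = ((-183/10 - 231/82) - 178)*(-100) = (-4329/205 - 178)*(-100) = -40819/205*(-100) = 816380/41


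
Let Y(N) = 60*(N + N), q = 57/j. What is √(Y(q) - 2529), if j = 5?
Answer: 3*I*√129 ≈ 34.073*I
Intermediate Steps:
q = 57/5 ≈ 11.400
Y(N) = 120*N (Y(N) = 60*(2*N) = 120*N)
√(Y(q) - 2529) = √(120*(57/5) - 2529) = √(1368 - 2529) = √(-1161) = 3*I*√129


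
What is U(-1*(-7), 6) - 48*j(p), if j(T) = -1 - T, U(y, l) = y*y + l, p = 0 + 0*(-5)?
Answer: 103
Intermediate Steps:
p = 0 (p = 0 + 0 = 0)
U(y, l) = l + y² (U(y, l) = y² + l = l + y²)
U(-1*(-7), 6) - 48*j(p) = (6 + (-1*(-7))²) - 48*(-1 - 1*0) = (6 + 7²) - 48*(-1 + 0) = (6 + 49) - 48*(-1) = 55 + 48 = 103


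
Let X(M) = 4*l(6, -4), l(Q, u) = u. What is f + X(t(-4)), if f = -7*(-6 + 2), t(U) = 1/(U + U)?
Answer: 12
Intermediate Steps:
t(U) = 1/(2*U)
f = 28 (f = -7*(-4) = 28)
X(M) = -16 (X(M) = 4*(-4) = -16)
f + X(t(-4)) = 28 - 16 = 12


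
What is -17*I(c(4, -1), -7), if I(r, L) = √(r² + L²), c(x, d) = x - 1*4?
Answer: -119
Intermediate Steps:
c(x, d) = -4 + x (c(x, d) = x - 4 = -4 + x)
I(r, L) = √(L² + r²)
-17*I(c(4, -1), -7) = -17*√((-7)² + (-4 + 4)²) = -17*√(49 + 0²) = -17*√(49 + 0) = -17*√49 = -17*7 = -119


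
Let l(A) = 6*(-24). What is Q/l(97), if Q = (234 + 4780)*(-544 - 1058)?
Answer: 223123/4 ≈ 55781.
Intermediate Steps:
l(A) = -144
Q = -8032428 (Q = 5014*(-1602) = -8032428)
Q/l(97) = -8032428/(-144) = -8032428*(-1/144) = 223123/4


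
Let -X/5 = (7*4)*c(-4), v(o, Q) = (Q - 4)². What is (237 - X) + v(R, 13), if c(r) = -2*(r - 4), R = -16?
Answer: 2558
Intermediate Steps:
c(r) = 8 - 2*r (c(r) = -2*(-4 + r) = 8 - 2*r)
v(o, Q) = (-4 + Q)²
X = -2240 (X = -5*7*4*(8 - 2*(-4)) = -140*(8 + 8) = -140*16 = -5*448 = -2240)
(237 - X) + v(R, 13) = (237 - 1*(-2240)) + (-4 + 13)² = (237 + 2240) + 9² = 2477 + 81 = 2558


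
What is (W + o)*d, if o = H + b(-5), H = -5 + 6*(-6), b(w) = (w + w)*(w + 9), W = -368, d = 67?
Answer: -30083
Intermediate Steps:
b(w) = 2*w*(9 + w) (b(w) = (2*w)*(9 + w) = 2*w*(9 + w))
H = -41 (H = -5 - 36 = -41)
o = -81 (o = -41 + 2*(-5)*(9 - 5) = -41 + 2*(-5)*4 = -41 - 40 = -81)
(W + o)*d = (-368 - 81)*67 = -449*67 = -30083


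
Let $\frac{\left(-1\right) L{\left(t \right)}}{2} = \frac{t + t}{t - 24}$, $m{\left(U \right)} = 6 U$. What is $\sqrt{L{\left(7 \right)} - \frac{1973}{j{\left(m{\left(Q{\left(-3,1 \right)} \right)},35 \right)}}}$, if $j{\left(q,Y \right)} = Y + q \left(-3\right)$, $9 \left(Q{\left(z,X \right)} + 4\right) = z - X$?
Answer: $\frac{3 i \sqrt{6586395}}{1955} \approx 3.9382 i$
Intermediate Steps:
$Q{\left(z,X \right)} = -4 - \frac{X}{9} + \frac{z}{9}$ ($Q{\left(z,X \right)} = -4 + \frac{z - X}{9} = -4 - \left(- \frac{z}{9} + \frac{X}{9}\right) = -4 - \frac{X}{9} + \frac{z}{9}$)
$L{\left(t \right)} = - \frac{4 t}{-24 + t}$ ($L{\left(t \right)} = - 2 \frac{t + t}{t - 24} = - 2 \frac{2 t}{-24 + t} = - \frac{4 t}{-24 + t}$)
$j{\left(q,Y \right)} = Y - 3 q$
$\sqrt{L{\left(7 \right)} - \frac{1973}{j{\left(m{\left(Q{\left(-3,1 \right)} \right)},35 \right)}}} = \sqrt{\left(-4\right) 7 \frac{1}{-24 + 7} - \frac{1973}{35 - 3 \cdot 6 \left(-4 - \frac{1}{9} + \frac{1}{9} \left(-3\right)\right)}} = \sqrt{\left(-4\right) 7 \frac{1}{-17} - \frac{1973}{35 - 3 \cdot 6 \left(-4 - \frac{1}{9} - \frac{1}{3}\right)}} = \sqrt{\left(-4\right) 7 \left(- \frac{1}{17}\right) - \frac{1973}{35 - 3 \cdot 6 \left(- \frac{40}{9}\right)}} = \sqrt{\frac{28}{17} - \frac{1973}{35 - -80}} = \sqrt{\frac{28}{17} - \frac{1973}{35 + 80}} = \sqrt{\frac{28}{17} - \frac{1973}{115}} = \sqrt{- \frac{30321}{1955}} = \frac{3 i \sqrt{6586395}}{1955}$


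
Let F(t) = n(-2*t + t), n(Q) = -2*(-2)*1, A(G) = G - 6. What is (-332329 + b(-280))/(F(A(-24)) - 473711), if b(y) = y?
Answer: 332609/473707 ≈ 0.70214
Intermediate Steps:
A(G) = -6 + G
n(Q) = 4 (n(Q) = 4*1 = 4)
F(t) = 4
(-332329 + b(-280))/(F(A(-24)) - 473711) = (-332329 - 280)/(4 - 473711) = -332609/(-473707) = -332609*(-1/473707) = 332609/473707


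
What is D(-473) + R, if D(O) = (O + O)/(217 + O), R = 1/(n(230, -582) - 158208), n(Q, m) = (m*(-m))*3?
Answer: 138870403/37580160 ≈ 3.6953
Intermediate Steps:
n(Q, m) = -3*m² (n(Q, m) = -m²*3 = -3*m²)
R = -1/1174380 (R = 1/(-3*(-582)² - 158208) = 1/(-3*338724 - 158208) = 1/(-1016172 - 158208) = 1/(-1174380) = -1/1174380 ≈ -8.5151e-7)
D(O) = 2*O/(217 + O) (D(O) = (2*O)/(217 + O) = 2*O/(217 + O))
D(-473) + R = 2*(-473)/(217 - 473) - 1/1174380 = 2*(-473)/(-256) - 1/1174380 = 2*(-473)*(-1/256) - 1/1174380 = 473/128 - 1/1174380 = 138870403/37580160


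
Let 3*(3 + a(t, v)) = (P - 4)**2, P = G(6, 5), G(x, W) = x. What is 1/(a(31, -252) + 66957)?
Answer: 3/200866 ≈ 1.4935e-5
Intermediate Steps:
P = 6
a(t, v) = -5/3 (a(t, v) = -3 + (6 - 4)**2/3 = -3 + (1/3)*2**2 = -3 + (1/3)*4 = -3 + 4/3 = -5/3)
1/(a(31, -252) + 66957) = 1/(-5/3 + 66957) = 1/(200866/3) = 3/200866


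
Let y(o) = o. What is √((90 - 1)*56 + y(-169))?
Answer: 3*√535 ≈ 69.390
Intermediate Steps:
√((90 - 1)*56 + y(-169)) = √((90 - 1)*56 - 169) = √(89*56 - 169) = √(4984 - 169) = √4815 = 3*√535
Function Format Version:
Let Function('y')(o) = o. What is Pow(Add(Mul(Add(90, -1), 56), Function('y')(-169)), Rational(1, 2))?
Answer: Mul(3, Pow(535, Rational(1, 2))) ≈ 69.390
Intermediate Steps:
Pow(Add(Mul(Add(90, -1), 56), Function('y')(-169)), Rational(1, 2)) = Pow(Add(Mul(Add(90, -1), 56), -169), Rational(1, 2)) = Pow(Add(Mul(89, 56), -169), Rational(1, 2)) = Pow(Add(4984, -169), Rational(1, 2)) = Pow(4815, Rational(1, 2)) = Mul(3, Pow(535, Rational(1, 2)))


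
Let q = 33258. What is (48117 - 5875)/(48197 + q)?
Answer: 42242/81455 ≈ 0.51859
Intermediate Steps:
(48117 - 5875)/(48197 + q) = (48117 - 5875)/(48197 + 33258) = 42242/81455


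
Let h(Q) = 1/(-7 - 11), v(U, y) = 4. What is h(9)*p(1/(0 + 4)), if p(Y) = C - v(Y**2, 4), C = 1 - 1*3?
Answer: 1/3 ≈ 0.33333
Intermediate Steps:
C = -2 (C = 1 - 3 = -2)
p(Y) = -6 (p(Y) = -2 - 1*4 = -2 - 4 = -6)
h(Q) = -1/18 (h(Q) = 1/(-18) = -1/18)
h(9)*p(1/(0 + 4)) = -1/18*(-6) = 1/3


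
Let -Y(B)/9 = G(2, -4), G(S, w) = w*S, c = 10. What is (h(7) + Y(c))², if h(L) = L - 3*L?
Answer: 3364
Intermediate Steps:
h(L) = -2*L
G(S, w) = S*w
Y(B) = 72 (Y(B) = -18*(-4) = -9*(-8) = 72)
(h(7) + Y(c))² = (-2*7 + 72)² = (-14 + 72)² = 58² = 3364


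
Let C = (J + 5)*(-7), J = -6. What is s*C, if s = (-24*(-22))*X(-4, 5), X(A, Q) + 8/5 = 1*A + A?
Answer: -177408/5 ≈ -35482.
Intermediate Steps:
X(A, Q) = -8/5 + 2*A (X(A, Q) = -8/5 + (1*A + A) = -8/5 + (A + A) = -8/5 + 2*A)
C = 7 (C = (-6 + 5)*(-7) = -1*(-7) = 7)
s = -25344/5 (s = (-24*(-22))*(-8/5 + 2*(-4)) = 528*(-8/5 - 8) = 528*(-48/5) = -25344/5 ≈ -5068.8)
s*C = -25344/5*7 = -177408/5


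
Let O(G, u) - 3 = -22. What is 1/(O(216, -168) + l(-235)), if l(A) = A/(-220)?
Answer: -44/789 ≈ -0.055767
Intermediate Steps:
l(A) = -A/220 (l(A) = A*(-1/220) = -A/220)
O(G, u) = -19 (O(G, u) = 3 - 22 = -19)
1/(O(216, -168) + l(-235)) = 1/(-19 - 1/220*(-235)) = 1/(-19 + 47/44) = 1/(-789/44) = -44/789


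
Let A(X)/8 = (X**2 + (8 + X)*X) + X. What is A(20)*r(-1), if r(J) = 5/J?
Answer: -39200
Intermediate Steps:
A(X) = 8*X + 8*X**2 + 8*X*(8 + X) (A(X) = 8*((X**2 + (8 + X)*X) + X) = 8*((X**2 + X*(8 + X)) + X) = 8*(X + X**2 + X*(8 + X)) = 8*X + 8*X**2 + 8*X*(8 + X))
A(20)*r(-1) = (8*20*(9 + 2*20))*(5/(-1)) = (8*20*(9 + 40))*(5*(-1)) = (8*20*49)*(-5) = 7840*(-5) = -39200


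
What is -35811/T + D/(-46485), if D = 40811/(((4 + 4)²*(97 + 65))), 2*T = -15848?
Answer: 4314755029729/954755786880 ≈ 4.5192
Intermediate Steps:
T = -7924 (T = (½)*(-15848) = -7924)
D = 40811/10368 (D = 40811/((8²*162)) = 40811/((64*162)) = 40811/10368 ≈ 3.9362)
-35811/T + D/(-46485) = -35811/(-7924) + (40811/10368)/(-46485) = -35811*(-1/7924) + (40811/10368)*(-1/46485) = 35811/7924 - 40811/481956480 = 4314755029729/954755786880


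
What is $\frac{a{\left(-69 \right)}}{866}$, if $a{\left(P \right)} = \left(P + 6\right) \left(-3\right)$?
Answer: $\frac{189}{866} \approx 0.21824$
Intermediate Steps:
$a{\left(P \right)} = -18 - 3 P$ ($a{\left(P \right)} = \left(6 + P\right) \left(-3\right) = -18 - 3 P$)
$\frac{a{\left(-69 \right)}}{866} = \frac{-18 - -207}{866} = \left(-18 + 207\right) \frac{1}{866} = 189 \cdot \frac{1}{866} = \frac{189}{866}$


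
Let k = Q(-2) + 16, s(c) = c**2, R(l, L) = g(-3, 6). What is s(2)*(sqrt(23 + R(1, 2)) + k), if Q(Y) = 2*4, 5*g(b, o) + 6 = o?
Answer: 96 + 4*sqrt(23) ≈ 115.18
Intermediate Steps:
g(b, o) = -6/5 + o/5
R(l, L) = 0 (R(l, L) = -6/5 + (1/5)*6 = -6/5 + 6/5 = 0)
Q(Y) = 8
k = 24 (k = 8 + 16 = 24)
s(2)*(sqrt(23 + R(1, 2)) + k) = 2**2*(sqrt(23 + 0) + 24) = 4*(sqrt(23) + 24) = 4*(24 + sqrt(23)) = 96 + 4*sqrt(23)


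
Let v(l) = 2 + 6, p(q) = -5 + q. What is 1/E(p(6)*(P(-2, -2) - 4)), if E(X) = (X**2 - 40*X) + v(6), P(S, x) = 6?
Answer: -1/68 ≈ -0.014706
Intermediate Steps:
v(l) = 8
E(X) = 8 + X**2 - 40*X (E(X) = (X**2 - 40*X) + 8 = 8 + X**2 - 40*X)
1/E(p(6)*(P(-2, -2) - 4)) = 1/(8 + ((-5 + 6)*(6 - 4))**2 - 40*(-5 + 6)*(6 - 4)) = 1/(8 + (1*2)**2 - 40*2) = 1/(8 + 2**2 - 40*2) = 1/(8 + 4 - 80) = 1/(-68) = -1/68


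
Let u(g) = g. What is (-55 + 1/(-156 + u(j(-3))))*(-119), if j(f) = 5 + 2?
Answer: 975324/149 ≈ 6545.8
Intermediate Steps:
j(f) = 7
(-55 + 1/(-156 + u(j(-3))))*(-119) = (-55 + 1/(-156 + 7))*(-119) = (-55 + 1/(-149))*(-119) = (-55 - 1/149)*(-119) = -8196/149*(-119) = 975324/149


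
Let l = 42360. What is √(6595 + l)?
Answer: √48955 ≈ 221.26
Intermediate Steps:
√(6595 + l) = √(6595 + 42360) = √48955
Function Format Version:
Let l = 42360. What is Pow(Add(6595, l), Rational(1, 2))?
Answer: Pow(48955, Rational(1, 2)) ≈ 221.26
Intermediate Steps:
Pow(Add(6595, l), Rational(1, 2)) = Pow(Add(6595, 42360), Rational(1, 2)) = Pow(48955, Rational(1, 2))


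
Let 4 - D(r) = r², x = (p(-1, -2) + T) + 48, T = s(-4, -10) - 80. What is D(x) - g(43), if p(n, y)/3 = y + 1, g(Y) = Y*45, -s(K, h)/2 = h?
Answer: -2156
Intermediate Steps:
s(K, h) = -2*h
g(Y) = 45*Y
T = -60 (T = -2*(-10) - 80 = 20 - 80 = -60)
p(n, y) = 3 + 3*y (p(n, y) = 3*(y + 1) = 3*(1 + y) = 3 + 3*y)
x = -15 (x = ((3 + 3*(-2)) - 60) + 48 = ((3 - 6) - 60) + 48 = (-3 - 60) + 48 = -63 + 48 = -15)
D(r) = 4 - r²
D(x) - g(43) = (4 - 1*(-15)²) - 45*43 = (4 - 1*225) - 1*1935 = (4 - 225) - 1935 = -221 - 1935 = -2156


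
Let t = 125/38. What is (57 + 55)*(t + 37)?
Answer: 85736/19 ≈ 4512.4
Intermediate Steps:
t = 125/38 (t = 125*(1/38) = 125/38 ≈ 3.2895)
(57 + 55)*(t + 37) = (57 + 55)*(125/38 + 37) = 112*(1531/38) = 85736/19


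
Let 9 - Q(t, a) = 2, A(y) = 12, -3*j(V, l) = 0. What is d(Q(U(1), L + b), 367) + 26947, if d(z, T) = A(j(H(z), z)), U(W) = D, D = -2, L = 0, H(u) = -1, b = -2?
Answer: 26959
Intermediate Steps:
j(V, l) = 0 (j(V, l) = -⅓*0 = 0)
U(W) = -2
Q(t, a) = 7 (Q(t, a) = 9 - 1*2 = 9 - 2 = 7)
d(z, T) = 12
d(Q(U(1), L + b), 367) + 26947 = 12 + 26947 = 26959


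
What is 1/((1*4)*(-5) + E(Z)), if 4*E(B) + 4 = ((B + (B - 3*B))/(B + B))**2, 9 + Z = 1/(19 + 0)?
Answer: -16/335 ≈ -0.047761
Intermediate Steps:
Z = -170/19 (Z = -9 + 1/(19 + 0) = -9 + 1/19 = -170/19 ≈ -8.9474)
E(B) = -15/16 (E(B) = -1 + ((B + (B - 3*B))/(B + B))**2/4 = -1 + ((B - 2*B)/((2*B)))**2/4 = -1 + ((-B)*(1/(2*B)))**2/4 = -1 + (-1/2)**2/4 = -1 + (1/4)*(1/4) = -1 + 1/16 = -15/16)
1/((1*4)*(-5) + E(Z)) = 1/((1*4)*(-5) - 15/16) = 1/(4*(-5) - 15/16) = 1/(-20 - 15/16) = 1/(-335/16) = -16/335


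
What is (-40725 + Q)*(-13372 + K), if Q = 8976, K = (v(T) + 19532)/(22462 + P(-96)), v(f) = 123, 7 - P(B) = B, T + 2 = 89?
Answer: 1915858639845/4513 ≈ 4.2452e+8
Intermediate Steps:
T = 87 (T = -2 + 89 = 87)
P(B) = 7 - B
K = 3931/4513 (K = (123 + 19532)/(22462 + (7 - 1*(-96))) = 19655/(22462 + (7 + 96)) = 19655/(22462 + 103) = 19655/22565 = 19655*(1/22565) = 3931/4513 ≈ 0.87104)
(-40725 + Q)*(-13372 + K) = (-40725 + 8976)*(-13372 + 3931/4513) = -31749*(-60343905/4513) = 1915858639845/4513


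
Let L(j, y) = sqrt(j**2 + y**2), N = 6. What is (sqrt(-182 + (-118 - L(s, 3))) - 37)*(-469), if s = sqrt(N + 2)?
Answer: 17353 - 469*sqrt(-300 - sqrt(17)) ≈ 17353.0 - 8179.0*I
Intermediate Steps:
s = 2*sqrt(2) (s = sqrt(6 + 2) = sqrt(8) = 2*sqrt(2) ≈ 2.8284)
(sqrt(-182 + (-118 - L(s, 3))) - 37)*(-469) = (sqrt(-182 + (-118 - sqrt((2*sqrt(2))**2 + 3**2))) - 37)*(-469) = (sqrt(-182 + (-118 - sqrt(8 + 9))) - 37)*(-469) = (sqrt(-182 + (-118 - sqrt(17))) - 37)*(-469) = (sqrt(-300 - sqrt(17)) - 37)*(-469) = (-37 + sqrt(-300 - sqrt(17)))*(-469) = 17353 - 469*sqrt(-300 - sqrt(17))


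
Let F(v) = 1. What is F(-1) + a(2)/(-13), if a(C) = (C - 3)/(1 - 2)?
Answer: 12/13 ≈ 0.92308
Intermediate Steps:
a(C) = 3 - C (a(C) = (-3 + C)/(-1) = (-3 + C)*(-1) = 3 - C)
F(-1) + a(2)/(-13) = 1 + (3 - 1*2)/(-13) = 1 - (3 - 2)/13 = 1 - 1/13*1 = 1 - 1/13 = 12/13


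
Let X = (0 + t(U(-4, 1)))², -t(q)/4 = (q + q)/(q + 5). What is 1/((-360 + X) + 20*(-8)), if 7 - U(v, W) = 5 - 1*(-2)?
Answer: -1/520 ≈ -0.0019231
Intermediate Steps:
U(v, W) = 0 (U(v, W) = 7 - (5 - 1*(-2)) = 7 - (5 + 2) = 7 - 1*7 = 7 - 7 = 0)
t(q) = -8*q/(5 + q) (t(q) = -4*(q + q)/(q + 5) = -4*2*q/(5 + q) = -8*q/(5 + q))
X = 0 (X = (0 - 8*0/(5 + 0))² = (0 - 8*0/5)² = (0 - 8*0*⅕)² = (0 + 0)² = 0² = 0)
1/((-360 + X) + 20*(-8)) = 1/((-360 + 0) + 20*(-8)) = 1/(-360 - 160) = 1/(-520) = -1/520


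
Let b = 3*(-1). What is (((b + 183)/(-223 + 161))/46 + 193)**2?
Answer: 18923854096/508369 ≈ 37225.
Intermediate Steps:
b = -3
(((b + 183)/(-223 + 161))/46 + 193)**2 = (((-3 + 183)/(-223 + 161))/46 + 193)**2 = ((180/(-62))*(1/46) + 193)**2 = ((180*(-1/62))*(1/46) + 193)**2 = (-90/31*1/46 + 193)**2 = (-45/713 + 193)**2 = (137564/713)**2 = 18923854096/508369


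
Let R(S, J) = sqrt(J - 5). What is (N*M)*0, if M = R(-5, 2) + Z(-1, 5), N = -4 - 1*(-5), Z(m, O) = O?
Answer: 0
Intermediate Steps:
R(S, J) = sqrt(-5 + J)
N = 1 (N = -4 + 5 = 1)
M = 5 + I*sqrt(3) (M = sqrt(-5 + 2) + 5 = sqrt(-3) + 5 = I*sqrt(3) + 5 = 5 + I*sqrt(3) ≈ 5.0 + 1.732*I)
(N*M)*0 = (1*(5 + I*sqrt(3)))*0 = (5 + I*sqrt(3))*0 = 0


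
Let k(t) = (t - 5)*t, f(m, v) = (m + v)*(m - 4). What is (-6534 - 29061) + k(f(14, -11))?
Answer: -34845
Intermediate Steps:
f(m, v) = (-4 + m)*(m + v) (f(m, v) = (m + v)*(-4 + m) = (-4 + m)*(m + v))
k(t) = t*(-5 + t) (k(t) = (-5 + t)*t = t*(-5 + t))
(-6534 - 29061) + k(f(14, -11)) = (-6534 - 29061) + (14² - 4*14 - 4*(-11) + 14*(-11))*(-5 + (14² - 4*14 - 4*(-11) + 14*(-11))) = -35595 + (196 - 56 + 44 - 154)*(-5 + (196 - 56 + 44 - 154)) = -35595 + 30*(-5 + 30) = -35595 + 30*25 = -35595 + 750 = -34845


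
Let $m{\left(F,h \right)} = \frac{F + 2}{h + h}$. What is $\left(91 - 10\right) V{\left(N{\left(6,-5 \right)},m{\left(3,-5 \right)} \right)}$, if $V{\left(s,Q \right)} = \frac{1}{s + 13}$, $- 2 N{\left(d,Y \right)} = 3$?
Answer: $\frac{162}{23} \approx 7.0435$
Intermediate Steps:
$N{\left(d,Y \right)} = - \frac{3}{2}$ ($N{\left(d,Y \right)} = \left(- \frac{1}{2}\right) 3 = - \frac{3}{2}$)
$m{\left(F,h \right)} = \frac{2 + F}{2 h}$
$V{\left(s,Q \right)} = \frac{1}{13 + s}$
$\left(91 - 10\right) V{\left(N{\left(6,-5 \right)},m{\left(3,-5 \right)} \right)} = \frac{91 - 10}{13 - \frac{3}{2}} = \frac{81}{\frac{23}{2}} = 81 \cdot \frac{2}{23} = \frac{162}{23}$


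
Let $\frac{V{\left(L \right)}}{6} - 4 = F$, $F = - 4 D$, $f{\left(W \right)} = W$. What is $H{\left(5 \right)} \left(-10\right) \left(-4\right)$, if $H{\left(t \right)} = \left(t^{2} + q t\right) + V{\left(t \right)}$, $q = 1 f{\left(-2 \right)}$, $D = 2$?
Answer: $-360$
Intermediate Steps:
$F = -8$ ($F = \left(-4\right) 2 = -8$)
$q = -2$ ($q = 1 \left(-2\right) = -2$)
$V{\left(L \right)} = -24$ ($V{\left(L \right)} = 24 + 6 \left(-8\right) = 24 - 48 = -24$)
$H{\left(t \right)} = -24 + t^{2} - 2 t$ ($H{\left(t \right)} = \left(t^{2} - 2 t\right) - 24 = -24 + t^{2} - 2 t$)
$H{\left(5 \right)} \left(-10\right) \left(-4\right) = \left(-24 + 5^{2} - 10\right) \left(-10\right) \left(-4\right) = \left(-24 + 25 - 10\right) \left(-10\right) \left(-4\right) = \left(-9\right) \left(-10\right) \left(-4\right) = 90 \left(-4\right) = -360$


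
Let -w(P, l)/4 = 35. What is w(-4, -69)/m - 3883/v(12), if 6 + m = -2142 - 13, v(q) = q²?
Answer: -8371003/311184 ≈ -26.900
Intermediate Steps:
w(P, l) = -140 (w(P, l) = -4*35 = -140)
m = -2161 (m = -6 + (-2142 - 13) = -6 - 2155 = -2161)
w(-4, -69)/m - 3883/v(12) = -140/(-2161) - 3883/(12²) = -140*(-1/2161) - 3883/144 = 140/2161 - 3883*1/144 = 140/2161 - 3883/144 = -8371003/311184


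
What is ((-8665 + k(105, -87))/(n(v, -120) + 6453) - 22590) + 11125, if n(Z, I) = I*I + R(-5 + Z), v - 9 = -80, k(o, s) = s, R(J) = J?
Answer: -238217057/20777 ≈ -11465.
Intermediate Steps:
v = -71 (v = 9 - 80 = -71)
n(Z, I) = -5 + Z + I² (n(Z, I) = I*I + (-5 + Z) = I² + (-5 + Z) = -5 + Z + I²)
((-8665 + k(105, -87))/(n(v, -120) + 6453) - 22590) + 11125 = ((-8665 - 87)/((-5 - 71 + (-120)²) + 6453) - 22590) + 11125 = (-8752/((-5 - 71 + 14400) + 6453) - 22590) + 11125 = (-8752/(14324 + 6453) - 22590) + 11125 = (-8752/20777 - 22590) + 11125 = -469361182/20777 + 11125 = -238217057/20777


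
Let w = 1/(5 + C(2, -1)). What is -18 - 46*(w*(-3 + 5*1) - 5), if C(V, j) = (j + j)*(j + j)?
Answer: 1816/9 ≈ 201.78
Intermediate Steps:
C(V, j) = 4*j² (C(V, j) = (2*j)*(2*j) = 4*j²)
w = ⅑ (w = 1/(5 + 4*(-1)²) = 1/(5 + 4*1) = 1/(5 + 4) = 1/9 = ⅑ ≈ 0.11111)
-18 - 46*(w*(-3 + 5*1) - 5) = -18 - 46*((-3 + 5*1)/9 - 5) = -18 - 46*((-3 + 5)/9 - 5) = -18 - 46*((⅑)*2 - 5) = -18 - 46*(2/9 - 5) = -18 - 46*(-43/9) = -18 + 1978/9 = 1816/9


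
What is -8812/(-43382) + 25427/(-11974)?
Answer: -498779613/259728034 ≈ -1.9204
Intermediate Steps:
-8812/(-43382) + 25427/(-11974) = -8812*(-1/43382) + 25427*(-1/11974) = 4406/21691 - 25427/11974 = -498779613/259728034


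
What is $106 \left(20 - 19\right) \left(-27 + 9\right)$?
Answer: $-1908$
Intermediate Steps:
$106 \left(20 - 19\right) \left(-27 + 9\right) = 106 \cdot 1 \left(-18\right) = 106 \left(-18\right) = -1908$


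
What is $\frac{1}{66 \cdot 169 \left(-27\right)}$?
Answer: $- \frac{1}{301158} \approx -3.3205 \cdot 10^{-6}$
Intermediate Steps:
$\frac{1}{66 \cdot 169 \left(-27\right)} = \frac{1}{11154 \left(-27\right)} = \frac{1}{-301158} = - \frac{1}{301158}$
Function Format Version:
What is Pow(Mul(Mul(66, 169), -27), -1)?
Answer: Rational(-1, 301158) ≈ -3.3205e-6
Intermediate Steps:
Pow(Mul(Mul(66, 169), -27), -1) = Pow(Mul(11154, -27), -1) = Pow(-301158, -1) = Rational(-1, 301158)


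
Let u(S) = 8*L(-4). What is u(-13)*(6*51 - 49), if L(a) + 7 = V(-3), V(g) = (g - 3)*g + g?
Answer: 16448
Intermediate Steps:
V(g) = g + g*(-3 + g) (V(g) = (-3 + g)*g + g = g*(-3 + g) + g = g + g*(-3 + g))
L(a) = 8 (L(a) = -7 - 3*(-2 - 3) = -7 - 3*(-5) = -7 + 15 = 8)
u(S) = 64 (u(S) = 8*8 = 64)
u(-13)*(6*51 - 49) = 64*(6*51 - 49) = 64*(306 - 49) = 64*257 = 16448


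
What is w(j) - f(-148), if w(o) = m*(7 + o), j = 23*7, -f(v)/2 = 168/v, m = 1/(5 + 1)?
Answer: 952/37 ≈ 25.730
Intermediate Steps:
m = ⅙ (m = 1/6 = ⅙ ≈ 0.16667)
f(v) = -336/v
j = 161
w(o) = 7/6 + o/6 (w(o) = (7 + o)/6 = 7/6 + o/6)
w(j) - f(-148) = (7/6 + (⅙)*161) - (-336)/(-148) = (7/6 + 161/6) - (-336)*(-1)/148 = 28 - 1*84/37 = 28 - 84/37 = 952/37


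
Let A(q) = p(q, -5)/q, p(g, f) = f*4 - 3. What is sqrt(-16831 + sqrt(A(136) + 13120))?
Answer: sqrt(-19456636 + 17*sqrt(60666098))/34 ≈ 129.29*I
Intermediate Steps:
p(g, f) = -3 + 4*f (p(g, f) = 4*f - 3 = -3 + 4*f)
A(q) = -23/q (A(q) = (-3 + 4*(-5))/q = (-3 - 20)/q = -23/q)
sqrt(-16831 + sqrt(A(136) + 13120)) = sqrt(-16831 + sqrt(-23/136 + 13120)) = sqrt(-16831 + sqrt(1784297/136)) = sqrt(-16831 + sqrt(60666098)/68)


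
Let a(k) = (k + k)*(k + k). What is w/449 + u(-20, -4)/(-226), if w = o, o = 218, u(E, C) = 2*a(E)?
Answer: -693766/50737 ≈ -13.674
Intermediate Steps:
a(k) = 4*k² (a(k) = (2*k)*(2*k) = 4*k²)
u(E, C) = 8*E² (u(E, C) = 2*(4*E²) = 8*E²)
w = 218
w/449 + u(-20, -4)/(-226) = 218/449 + (8*(-20)²)/(-226) = 218*(1/449) + (8*400)*(-1/226) = 218/449 + 3200*(-1/226) = 218/449 - 1600/113 = -693766/50737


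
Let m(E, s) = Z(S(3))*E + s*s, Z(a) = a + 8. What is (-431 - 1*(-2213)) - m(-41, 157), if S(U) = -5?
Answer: -22744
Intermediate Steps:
Z(a) = 8 + a
m(E, s) = s² + 3*E (m(E, s) = (8 - 5)*E + s*s = 3*E + s² = s² + 3*E)
(-431 - 1*(-2213)) - m(-41, 157) = (-431 - 1*(-2213)) - (157² + 3*(-41)) = (-431 + 2213) - (24649 - 123) = 1782 - 1*24526 = 1782 - 24526 = -22744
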